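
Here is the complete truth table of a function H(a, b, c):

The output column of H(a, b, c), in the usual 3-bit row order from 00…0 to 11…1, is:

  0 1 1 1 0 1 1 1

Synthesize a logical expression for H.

H is 0 on only 2 rows — (0,0,0), (1,0,0). Writing each as a minterm (¬a·¬b·¬c, a·¬b·¬c) and OR-ing them characterizes exactly where H=0, so H is the negation of that disjunction.

H(a, b, c) = not (((not a and not b) and not c) or ((a and not b) and not c))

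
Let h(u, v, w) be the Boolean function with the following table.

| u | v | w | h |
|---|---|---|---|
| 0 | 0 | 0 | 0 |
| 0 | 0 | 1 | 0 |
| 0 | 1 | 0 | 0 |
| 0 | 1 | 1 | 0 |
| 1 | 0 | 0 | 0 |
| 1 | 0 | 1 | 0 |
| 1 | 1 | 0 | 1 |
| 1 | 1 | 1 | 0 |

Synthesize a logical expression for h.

Only row (1,1,0) gives 1. That row's minterm u·v·¬w is h directly.

h(u, v, w) = (u ∧ v) ∧ ¬w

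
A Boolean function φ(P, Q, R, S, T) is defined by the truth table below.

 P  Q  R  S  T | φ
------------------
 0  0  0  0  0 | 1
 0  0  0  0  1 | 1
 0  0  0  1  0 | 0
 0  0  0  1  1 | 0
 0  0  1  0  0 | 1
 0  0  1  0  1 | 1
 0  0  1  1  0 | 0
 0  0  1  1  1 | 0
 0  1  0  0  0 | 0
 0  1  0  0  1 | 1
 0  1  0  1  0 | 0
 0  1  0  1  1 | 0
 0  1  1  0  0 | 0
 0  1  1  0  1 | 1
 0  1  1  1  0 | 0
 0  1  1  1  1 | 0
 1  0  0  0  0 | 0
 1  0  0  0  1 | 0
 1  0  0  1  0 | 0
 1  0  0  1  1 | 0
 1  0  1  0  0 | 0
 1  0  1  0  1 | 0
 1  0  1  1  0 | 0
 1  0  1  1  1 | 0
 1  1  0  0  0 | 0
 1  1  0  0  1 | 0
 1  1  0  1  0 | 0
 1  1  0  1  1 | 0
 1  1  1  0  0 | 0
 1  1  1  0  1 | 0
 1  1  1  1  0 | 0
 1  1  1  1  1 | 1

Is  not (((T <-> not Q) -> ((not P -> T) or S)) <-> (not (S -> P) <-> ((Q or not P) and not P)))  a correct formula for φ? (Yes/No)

No

Check the formula against φ row by row:
  P=0, Q=0, R=0, S=0, T=0: formula gives 1, φ = 1 ✓
  P=0, Q=0, R=0, S=0, T=1: formula gives 1, φ = 1 ✓
  P=0, Q=0, R=0, S=1, T=0: formula gives 0, φ = 0 ✓
  P=0, Q=0, R=0, S=1, T=1: formula gives 0, φ = 0 ✓
  …
  P=1, Q=1, R=1, S=1, T=1: formula gives 0, but φ = 1 ✗
A single disagreement suffices: at (1,1,1,1,1) they differ, so the formula does not compute φ.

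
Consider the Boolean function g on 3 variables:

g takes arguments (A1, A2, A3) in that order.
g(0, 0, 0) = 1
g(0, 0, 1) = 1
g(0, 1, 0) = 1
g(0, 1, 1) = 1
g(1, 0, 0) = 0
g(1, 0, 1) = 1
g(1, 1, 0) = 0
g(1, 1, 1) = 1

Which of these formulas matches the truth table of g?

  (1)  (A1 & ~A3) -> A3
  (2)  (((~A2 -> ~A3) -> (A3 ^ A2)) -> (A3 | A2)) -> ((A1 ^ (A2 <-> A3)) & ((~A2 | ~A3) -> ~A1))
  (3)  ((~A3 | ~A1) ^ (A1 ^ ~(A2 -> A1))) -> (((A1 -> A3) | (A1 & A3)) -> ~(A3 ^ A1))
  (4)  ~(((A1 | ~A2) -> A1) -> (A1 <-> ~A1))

(2) disagrees with g on (0,0,1) (formula → 0, table → 1); rule it out.
(3) disagrees with g on (0,0,1) (formula → 0, table → 1); rule it out.
(4) disagrees with g on (0,0,0) (formula → 0, table → 1); rule it out.
Only (1) survives; checking it on all 8 rows confirms it matches g.

1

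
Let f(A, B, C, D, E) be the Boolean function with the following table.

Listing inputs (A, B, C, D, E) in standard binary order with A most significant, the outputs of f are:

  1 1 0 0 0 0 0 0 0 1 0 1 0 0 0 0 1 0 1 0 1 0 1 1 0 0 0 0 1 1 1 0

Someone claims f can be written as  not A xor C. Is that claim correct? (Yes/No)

No

Check the formula against f row by row:
  A=0, B=0, C=0, D=0, E=0: formula gives 1, f = 1 ✓
  A=0, B=0, C=0, D=0, E=1: formula gives 1, f = 1 ✓
  A=0, B=0, C=0, D=1, E=0: formula gives 1, but f = 0 ✗
Since they disagree at (0,0,0,1,0), the expression is not a correct formula for f.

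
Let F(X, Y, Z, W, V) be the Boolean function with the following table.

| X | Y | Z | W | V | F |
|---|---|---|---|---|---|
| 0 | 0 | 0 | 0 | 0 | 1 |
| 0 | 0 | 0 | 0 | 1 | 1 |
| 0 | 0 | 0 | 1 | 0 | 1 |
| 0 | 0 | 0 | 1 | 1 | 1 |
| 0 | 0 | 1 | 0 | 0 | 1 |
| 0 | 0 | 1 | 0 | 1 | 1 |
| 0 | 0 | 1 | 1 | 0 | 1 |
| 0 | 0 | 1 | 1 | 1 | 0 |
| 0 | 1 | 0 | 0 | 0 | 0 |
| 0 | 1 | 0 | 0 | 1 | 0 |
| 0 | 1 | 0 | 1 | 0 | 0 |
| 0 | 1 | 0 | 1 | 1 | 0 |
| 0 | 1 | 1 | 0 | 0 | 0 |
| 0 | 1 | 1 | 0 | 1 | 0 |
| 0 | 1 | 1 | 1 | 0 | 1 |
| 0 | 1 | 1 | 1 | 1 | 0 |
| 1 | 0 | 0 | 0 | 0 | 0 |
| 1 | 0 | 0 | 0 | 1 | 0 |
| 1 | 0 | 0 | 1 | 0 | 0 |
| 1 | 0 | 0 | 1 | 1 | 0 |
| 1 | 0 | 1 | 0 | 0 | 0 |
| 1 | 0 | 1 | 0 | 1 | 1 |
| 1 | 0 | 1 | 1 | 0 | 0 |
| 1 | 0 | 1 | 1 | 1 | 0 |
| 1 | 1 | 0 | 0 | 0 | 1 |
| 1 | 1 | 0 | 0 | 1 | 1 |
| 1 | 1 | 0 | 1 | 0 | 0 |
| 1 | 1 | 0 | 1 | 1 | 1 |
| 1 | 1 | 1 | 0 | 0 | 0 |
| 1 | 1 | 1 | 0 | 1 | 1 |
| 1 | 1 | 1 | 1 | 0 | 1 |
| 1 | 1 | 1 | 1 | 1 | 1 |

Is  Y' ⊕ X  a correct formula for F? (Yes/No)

No

Test each input against both F and the formula:
  X=0, Y=0, Z=0, W=0, V=0: formula gives 1, F = 1 ✓
  X=0, Y=0, Z=0, W=0, V=1: formula gives 1, F = 1 ✓
  X=0, Y=0, Z=0, W=1, V=0: formula gives 1, F = 1 ✓
  X=0, Y=0, Z=0, W=1, V=1: formula gives 1, F = 1 ✓
  …
  X=0, Y=0, Z=1, W=1, V=1: formula gives 1, but F = 0 ✗
A single disagreement suffices: at (0,0,1,1,1) they differ, so the formula does not compute F.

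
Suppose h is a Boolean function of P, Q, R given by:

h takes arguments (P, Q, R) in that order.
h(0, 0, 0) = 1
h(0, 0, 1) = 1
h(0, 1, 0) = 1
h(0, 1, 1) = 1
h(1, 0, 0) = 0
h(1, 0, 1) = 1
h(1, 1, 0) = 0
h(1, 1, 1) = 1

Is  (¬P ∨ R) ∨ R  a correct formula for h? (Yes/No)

Check the formula against h row by row:
  P=0, Q=0, R=0: formula gives 1, h = 1 ✓
  P=0, Q=0, R=1: formula gives 1, h = 1 ✓
  P=0, Q=1, R=0: formula gives 1, h = 1 ✓
  P=0, Q=1, R=1: formula gives 1, h = 1 ✓
  P=1, Q=0, R=0: formula gives 0, h = 0 ✓
  …and likewise for the remaining 3 rows.
Every row agrees, so the formula is equivalent.

Yes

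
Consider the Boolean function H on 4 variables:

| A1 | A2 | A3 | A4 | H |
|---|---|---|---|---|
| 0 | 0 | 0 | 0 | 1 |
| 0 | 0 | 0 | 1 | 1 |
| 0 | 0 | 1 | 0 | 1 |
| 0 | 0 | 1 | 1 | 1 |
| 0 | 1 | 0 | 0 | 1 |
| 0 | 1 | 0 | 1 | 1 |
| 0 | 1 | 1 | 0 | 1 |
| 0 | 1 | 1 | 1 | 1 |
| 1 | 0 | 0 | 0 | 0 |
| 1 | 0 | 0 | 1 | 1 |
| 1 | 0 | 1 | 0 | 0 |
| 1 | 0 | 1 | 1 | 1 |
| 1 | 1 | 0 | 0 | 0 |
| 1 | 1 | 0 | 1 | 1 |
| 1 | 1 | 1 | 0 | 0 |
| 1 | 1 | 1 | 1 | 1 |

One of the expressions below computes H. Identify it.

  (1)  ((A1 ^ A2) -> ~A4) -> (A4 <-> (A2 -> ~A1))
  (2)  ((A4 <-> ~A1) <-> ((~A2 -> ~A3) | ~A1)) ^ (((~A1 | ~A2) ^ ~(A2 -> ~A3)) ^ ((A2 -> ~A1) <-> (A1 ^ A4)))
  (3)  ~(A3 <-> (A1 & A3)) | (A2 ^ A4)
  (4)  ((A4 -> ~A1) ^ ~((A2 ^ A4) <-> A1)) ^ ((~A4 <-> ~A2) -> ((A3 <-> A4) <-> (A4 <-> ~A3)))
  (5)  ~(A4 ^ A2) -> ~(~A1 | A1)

(1): at (0,0,0,0) it gives 0, but H = 1 — eliminated.
(2): at (0,1,1,0) it gives 0, but H = 1 — eliminated.
(3): at (0,0,0,0) it gives 0, but H = 1 — eliminated.
(5): at (0,0,0,0) it gives 0, but H = 1 — eliminated.
(4) is the remaining candidate, and it agrees with H on all 16 inputs.

4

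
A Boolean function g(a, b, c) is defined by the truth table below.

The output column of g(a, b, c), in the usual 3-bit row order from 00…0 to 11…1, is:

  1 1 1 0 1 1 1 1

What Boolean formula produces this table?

Only row (0,1,1) gives 0. So g is 1 everywhere except there — the complement of the minterm ¬a·b·c.

g(a, b, c) = not ((not a and b) and c)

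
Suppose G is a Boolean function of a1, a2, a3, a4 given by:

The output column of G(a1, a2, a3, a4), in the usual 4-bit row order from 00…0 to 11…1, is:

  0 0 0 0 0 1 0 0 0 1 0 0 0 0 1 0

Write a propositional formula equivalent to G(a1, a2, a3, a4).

G=1 on 3 inputs: (0,1,0,1), (1,0,0,1), (1,1,1,0). Reading each as a conjunction of literals (¬a1·a2·¬a3·a4, a1·¬a2·¬a3·a4, a1·a2·a3·¬a4) and taking the OR gives the canonical DNF.

G(a1, a2, a3, a4) = ((((a1' · a2) · a3') · a4) + (((a1 · a2') · a3') · a4)) + (((a1 · a2) · a3) · a4')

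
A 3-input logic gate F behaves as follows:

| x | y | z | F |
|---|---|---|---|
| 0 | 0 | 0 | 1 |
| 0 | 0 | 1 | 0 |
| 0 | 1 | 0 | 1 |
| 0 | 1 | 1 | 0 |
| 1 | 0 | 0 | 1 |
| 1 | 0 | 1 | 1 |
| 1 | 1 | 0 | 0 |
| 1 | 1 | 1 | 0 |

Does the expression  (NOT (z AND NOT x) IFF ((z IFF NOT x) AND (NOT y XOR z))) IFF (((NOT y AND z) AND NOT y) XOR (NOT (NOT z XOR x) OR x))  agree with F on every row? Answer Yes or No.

Check the formula against F row by row:
  x=0, y=0, z=0: formula gives 1, F = 1 ✓
  x=0, y=0, z=1: formula gives 0, F = 0 ✓
  x=0, y=1, z=0: formula gives 1, F = 1 ✓
  x=0, y=1, z=1: formula gives 0, F = 0 ✓
  x=1, y=0, z=0: formula gives 1, F = 1 ✓
  …and likewise for the remaining 3 rows.
All 8 rows match — the expression computes F exactly.

Yes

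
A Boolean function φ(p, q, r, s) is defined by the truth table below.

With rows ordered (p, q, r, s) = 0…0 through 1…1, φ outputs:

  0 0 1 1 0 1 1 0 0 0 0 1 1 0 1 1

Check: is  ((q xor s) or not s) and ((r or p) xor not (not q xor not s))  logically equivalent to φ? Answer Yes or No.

Evaluate ((q xor s) or not s) and ((r or p) xor not (not q xor not s)) on each row and compare to φ:
  p=0, q=0, r=0, s=0: formula gives 1, but φ = 0 ✗
A single disagreement suffices: at (0,0,0,0) they differ, so the formula does not compute φ.

No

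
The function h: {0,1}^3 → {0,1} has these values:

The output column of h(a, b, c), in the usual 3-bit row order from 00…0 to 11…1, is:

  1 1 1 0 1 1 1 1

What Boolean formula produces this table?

Only row (0,1,1) gives 0. So h is 1 everywhere except there — the complement of the minterm ¬a·b·c.

h(a, b, c) = ¬((¬a ∧ b) ∧ c)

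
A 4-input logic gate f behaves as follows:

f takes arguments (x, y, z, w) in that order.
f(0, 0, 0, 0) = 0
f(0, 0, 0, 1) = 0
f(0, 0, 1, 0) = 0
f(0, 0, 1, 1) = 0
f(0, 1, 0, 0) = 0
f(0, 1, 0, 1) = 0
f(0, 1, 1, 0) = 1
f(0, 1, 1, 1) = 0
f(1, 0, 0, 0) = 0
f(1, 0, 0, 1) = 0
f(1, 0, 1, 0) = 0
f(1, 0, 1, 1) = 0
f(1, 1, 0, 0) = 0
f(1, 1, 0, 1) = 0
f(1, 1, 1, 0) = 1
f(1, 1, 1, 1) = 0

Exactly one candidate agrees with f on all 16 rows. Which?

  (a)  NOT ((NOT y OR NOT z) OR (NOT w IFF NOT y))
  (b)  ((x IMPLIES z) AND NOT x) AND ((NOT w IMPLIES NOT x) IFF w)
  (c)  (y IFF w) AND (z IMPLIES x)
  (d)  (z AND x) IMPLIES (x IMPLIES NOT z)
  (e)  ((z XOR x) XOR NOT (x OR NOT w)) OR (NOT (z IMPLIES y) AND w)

a

(b): at (0,0,0,1) it gives 1, but f = 0 — eliminated.
(c): at (0,0,0,0) it gives 1, but f = 0 — eliminated.
(d): at (0,0,0,0) it gives 1, but f = 0 — eliminated.
(e): at (0,0,0,1) it gives 1, but f = 0 — eliminated.
Only (a) survives; checking it on all 16 rows confirms it matches f.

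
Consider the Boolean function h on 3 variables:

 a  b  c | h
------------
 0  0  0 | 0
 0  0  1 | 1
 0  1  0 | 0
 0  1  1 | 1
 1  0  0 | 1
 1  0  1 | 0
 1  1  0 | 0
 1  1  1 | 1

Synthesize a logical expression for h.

h(a, b, c) = ((((NOT a AND NOT b) AND c) OR ((NOT a AND b) AND c)) OR ((a AND NOT b) AND NOT c)) OR ((a AND b) AND c)

The 1-rows are (0,0,1), (0,1,1), (1,0,0), (1,1,1). Each contributes one minterm — ¬a·¬b·c; ¬a·b·c; a·¬b·¬c; a·b·c — and their disjunction is a sum-of-products form of h.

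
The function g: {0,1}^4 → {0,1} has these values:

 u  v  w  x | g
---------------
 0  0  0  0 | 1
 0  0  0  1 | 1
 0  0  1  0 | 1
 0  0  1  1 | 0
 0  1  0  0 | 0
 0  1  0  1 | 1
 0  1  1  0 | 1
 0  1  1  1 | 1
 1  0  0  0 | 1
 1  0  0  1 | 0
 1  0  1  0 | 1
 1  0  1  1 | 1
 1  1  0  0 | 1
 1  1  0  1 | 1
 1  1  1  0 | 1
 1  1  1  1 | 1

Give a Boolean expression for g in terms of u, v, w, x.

g(u, v, w, x) = not (((((not u and not v) and w) and x) or (((not u and v) and not w) and not x)) or (((u and not v) and not w) and x))

g is 0 on only 3 rows — (0,0,1,1), (0,1,0,0), (1,0,0,1). Writing each as a minterm (¬u·¬v·w·x, ¬u·v·¬w·¬x, u·¬v·¬w·x) and OR-ing them characterizes exactly where g=0, so g is the negation of that disjunction.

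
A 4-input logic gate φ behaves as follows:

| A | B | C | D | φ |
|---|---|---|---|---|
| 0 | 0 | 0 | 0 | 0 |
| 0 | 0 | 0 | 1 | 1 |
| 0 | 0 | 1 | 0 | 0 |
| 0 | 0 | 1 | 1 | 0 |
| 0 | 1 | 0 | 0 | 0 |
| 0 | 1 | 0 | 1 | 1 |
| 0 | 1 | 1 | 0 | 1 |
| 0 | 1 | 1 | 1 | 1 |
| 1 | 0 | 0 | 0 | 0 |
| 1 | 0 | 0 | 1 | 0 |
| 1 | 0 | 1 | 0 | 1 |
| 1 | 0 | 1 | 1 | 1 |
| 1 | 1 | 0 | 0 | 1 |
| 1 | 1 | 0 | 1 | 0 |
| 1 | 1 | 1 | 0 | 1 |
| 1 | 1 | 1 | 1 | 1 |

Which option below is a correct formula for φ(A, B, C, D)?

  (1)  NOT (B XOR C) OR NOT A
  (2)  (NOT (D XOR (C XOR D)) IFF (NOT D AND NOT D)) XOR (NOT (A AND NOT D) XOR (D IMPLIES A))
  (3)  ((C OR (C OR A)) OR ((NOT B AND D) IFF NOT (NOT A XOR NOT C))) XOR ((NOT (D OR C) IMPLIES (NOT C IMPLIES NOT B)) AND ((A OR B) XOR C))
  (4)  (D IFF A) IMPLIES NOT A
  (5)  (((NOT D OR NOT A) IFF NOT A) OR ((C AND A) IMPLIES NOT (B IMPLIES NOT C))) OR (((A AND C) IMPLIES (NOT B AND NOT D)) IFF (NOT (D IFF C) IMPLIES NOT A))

(1): at (0,0,0,0) it gives 1, but φ = 0 — eliminated.
(2): at (0,0,0,0) it gives 1, but φ = 0 — eliminated.
(4): at (0,0,0,0) it gives 1, but φ = 0 — eliminated.
(5): at (0,0,0,0) it gives 1, but φ = 0 — eliminated.
(3) is the remaining candidate, and it agrees with φ on all 16 inputs.

3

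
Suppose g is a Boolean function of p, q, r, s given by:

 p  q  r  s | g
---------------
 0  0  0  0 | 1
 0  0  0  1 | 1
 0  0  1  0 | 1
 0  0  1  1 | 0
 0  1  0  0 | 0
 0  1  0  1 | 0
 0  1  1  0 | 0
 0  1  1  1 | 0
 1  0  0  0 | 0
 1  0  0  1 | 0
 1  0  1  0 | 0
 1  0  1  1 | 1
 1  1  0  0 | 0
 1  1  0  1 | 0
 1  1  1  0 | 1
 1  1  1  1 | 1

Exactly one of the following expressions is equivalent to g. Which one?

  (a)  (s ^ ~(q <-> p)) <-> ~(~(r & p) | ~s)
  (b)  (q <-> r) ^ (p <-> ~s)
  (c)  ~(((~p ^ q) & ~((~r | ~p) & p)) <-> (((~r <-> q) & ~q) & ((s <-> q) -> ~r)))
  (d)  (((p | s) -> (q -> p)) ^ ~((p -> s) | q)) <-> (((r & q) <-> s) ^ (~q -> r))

(a) disagrees with g on (0,0,0,1) (formula → 0, table → 1); rule it out.
(b) disagrees with g on (0,0,0,1) (formula → 0, table → 1); rule it out.
(d) disagrees with g on (0,0,0,1) (formula → 0, table → 1); rule it out.
(c) is the remaining candidate, and it agrees with g on all 16 inputs.

c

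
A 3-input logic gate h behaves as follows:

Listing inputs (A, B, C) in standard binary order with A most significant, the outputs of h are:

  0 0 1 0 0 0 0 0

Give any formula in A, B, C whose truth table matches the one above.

h(A, B, C) = (~A & B) & ~C

h is 1 on exactly one input, (0,1,0), whose minterm is ¬A·B·¬C. So h is just that conjunction.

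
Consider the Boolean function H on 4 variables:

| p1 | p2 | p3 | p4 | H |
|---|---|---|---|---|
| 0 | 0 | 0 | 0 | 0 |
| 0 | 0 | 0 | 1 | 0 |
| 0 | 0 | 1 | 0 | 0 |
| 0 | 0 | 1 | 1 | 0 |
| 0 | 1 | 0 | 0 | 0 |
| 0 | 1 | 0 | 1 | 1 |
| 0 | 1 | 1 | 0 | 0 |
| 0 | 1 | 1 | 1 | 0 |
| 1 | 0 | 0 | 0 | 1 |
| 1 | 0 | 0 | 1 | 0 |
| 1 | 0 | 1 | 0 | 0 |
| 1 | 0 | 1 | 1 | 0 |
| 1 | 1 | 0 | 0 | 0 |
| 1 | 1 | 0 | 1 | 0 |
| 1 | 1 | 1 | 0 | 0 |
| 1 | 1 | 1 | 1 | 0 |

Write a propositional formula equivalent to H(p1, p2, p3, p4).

Collect the rows where H=1 — (0,1,0,1), (1,0,0,0) — and write one minterm per row: ¬p1·p2·¬p3·p4, p1·¬p2·¬p3·¬p4. Their union (logical OR) reproduces the table exactly.

H(p1, p2, p3, p4) = (((~p1 & p2) & ~p3) & p4) | (((p1 & ~p2) & ~p3) & ~p4)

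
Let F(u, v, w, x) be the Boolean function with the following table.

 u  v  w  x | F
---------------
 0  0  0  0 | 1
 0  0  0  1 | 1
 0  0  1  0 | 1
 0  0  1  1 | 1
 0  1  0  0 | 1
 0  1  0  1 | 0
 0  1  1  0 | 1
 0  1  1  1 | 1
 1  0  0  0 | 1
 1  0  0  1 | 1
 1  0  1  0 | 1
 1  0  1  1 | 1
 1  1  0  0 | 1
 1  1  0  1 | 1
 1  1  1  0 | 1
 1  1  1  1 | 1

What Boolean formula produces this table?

F(u, v, w, x) = ¬(((¬u ∧ v) ∧ ¬w) ∧ x)

Only row (0,1,0,1) gives 0. So F is 1 everywhere except there — the complement of the minterm ¬u·v·¬w·x.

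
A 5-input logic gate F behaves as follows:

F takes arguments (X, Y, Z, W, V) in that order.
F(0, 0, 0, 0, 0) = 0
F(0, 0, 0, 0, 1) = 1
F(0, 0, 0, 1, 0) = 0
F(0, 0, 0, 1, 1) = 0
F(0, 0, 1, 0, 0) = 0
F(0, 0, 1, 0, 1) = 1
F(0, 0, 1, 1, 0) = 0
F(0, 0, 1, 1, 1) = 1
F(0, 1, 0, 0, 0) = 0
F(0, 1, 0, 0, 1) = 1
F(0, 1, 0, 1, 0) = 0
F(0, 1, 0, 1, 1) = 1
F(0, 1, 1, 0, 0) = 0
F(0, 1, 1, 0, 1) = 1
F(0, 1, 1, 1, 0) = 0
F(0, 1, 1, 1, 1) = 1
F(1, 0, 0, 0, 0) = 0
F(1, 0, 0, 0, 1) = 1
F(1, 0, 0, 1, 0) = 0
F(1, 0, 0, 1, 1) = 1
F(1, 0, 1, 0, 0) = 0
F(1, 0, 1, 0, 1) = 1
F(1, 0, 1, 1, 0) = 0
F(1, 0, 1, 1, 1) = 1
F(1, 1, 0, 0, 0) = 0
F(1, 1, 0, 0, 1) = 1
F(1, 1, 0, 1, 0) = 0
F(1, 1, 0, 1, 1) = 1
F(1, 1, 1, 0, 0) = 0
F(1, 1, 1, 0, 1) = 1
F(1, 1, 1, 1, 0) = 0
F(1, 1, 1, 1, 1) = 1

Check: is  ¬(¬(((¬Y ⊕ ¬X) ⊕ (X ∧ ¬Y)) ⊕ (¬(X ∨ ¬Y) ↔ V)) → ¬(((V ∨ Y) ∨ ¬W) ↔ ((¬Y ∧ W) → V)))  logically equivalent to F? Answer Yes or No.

No

Test each input against both F and the formula:
  X=0, Y=0, Z=0, W=0, V=0: formula gives 0, F = 0 ✓
  X=0, Y=0, Z=0, W=0, V=1: formula gives 1, F = 1 ✓
  X=0, Y=0, Z=0, W=1, V=0: formula gives 0, F = 0 ✓
  X=0, Y=0, Z=0, W=1, V=1: formula gives 1, but F = 0 ✗
Since they disagree at (0,0,0,1,1), the expression is not a correct formula for F.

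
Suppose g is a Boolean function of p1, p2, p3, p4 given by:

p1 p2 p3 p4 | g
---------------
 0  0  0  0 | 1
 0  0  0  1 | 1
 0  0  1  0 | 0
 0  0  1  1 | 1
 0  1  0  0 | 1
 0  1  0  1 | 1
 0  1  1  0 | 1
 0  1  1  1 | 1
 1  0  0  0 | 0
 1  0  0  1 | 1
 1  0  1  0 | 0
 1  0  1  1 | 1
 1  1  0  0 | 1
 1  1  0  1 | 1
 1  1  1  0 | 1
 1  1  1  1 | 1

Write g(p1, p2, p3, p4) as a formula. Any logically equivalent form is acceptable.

g(p1, p2, p3, p4) = (((((p1' · p2') · p3) · p4') + (((p1 · p2') · p3') · p4')) + (((p1 · p2') · p3) · p4'))'

There are just 3 zero rows: (0,0,1,0), (1,0,0,0), (1,0,1,0). Their minterms are ¬p1·¬p2·p3·¬p4, p1·¬p2·¬p3·¬p4, p1·¬p2·p3·¬p4; the OR of those covers precisely the 0-outputs, and negating it yields g.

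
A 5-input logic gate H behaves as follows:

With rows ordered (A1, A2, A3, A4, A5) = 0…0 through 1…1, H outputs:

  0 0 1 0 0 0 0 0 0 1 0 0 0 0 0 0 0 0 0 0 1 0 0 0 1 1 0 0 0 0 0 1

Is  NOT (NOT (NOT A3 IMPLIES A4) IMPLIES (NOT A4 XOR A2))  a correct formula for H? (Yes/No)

No

Evaluate NOT (NOT (NOT A3 IMPLIES A4) IMPLIES (NOT A4 XOR A2)) on each row and compare to H:
  A1=0, A2=0, A3=0, A4=0, A5=0: formula gives 0, H = 0 ✓
  A1=0, A2=0, A3=0, A4=0, A5=1: formula gives 0, H = 0 ✓
  A1=0, A2=0, A3=0, A4=1, A5=0: formula gives 0, but H = 1 ✗
A single disagreement suffices: at (0,0,0,1,0) they differ, so the formula does not compute H.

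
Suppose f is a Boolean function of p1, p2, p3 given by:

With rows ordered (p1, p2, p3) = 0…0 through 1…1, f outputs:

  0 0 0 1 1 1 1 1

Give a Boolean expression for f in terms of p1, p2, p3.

f(p1, p2, p3) = ~((((~p1 & ~p2) & ~p3) | ((~p1 & ~p2) & p3)) | ((~p1 & p2) & ~p3))

There are just 3 zero rows: (0,0,0), (0,0,1), (0,1,0). Their minterms are ¬p1·¬p2·¬p3, ¬p1·¬p2·p3, ¬p1·p2·¬p3; the OR of those covers precisely the 0-outputs, and negating it yields f.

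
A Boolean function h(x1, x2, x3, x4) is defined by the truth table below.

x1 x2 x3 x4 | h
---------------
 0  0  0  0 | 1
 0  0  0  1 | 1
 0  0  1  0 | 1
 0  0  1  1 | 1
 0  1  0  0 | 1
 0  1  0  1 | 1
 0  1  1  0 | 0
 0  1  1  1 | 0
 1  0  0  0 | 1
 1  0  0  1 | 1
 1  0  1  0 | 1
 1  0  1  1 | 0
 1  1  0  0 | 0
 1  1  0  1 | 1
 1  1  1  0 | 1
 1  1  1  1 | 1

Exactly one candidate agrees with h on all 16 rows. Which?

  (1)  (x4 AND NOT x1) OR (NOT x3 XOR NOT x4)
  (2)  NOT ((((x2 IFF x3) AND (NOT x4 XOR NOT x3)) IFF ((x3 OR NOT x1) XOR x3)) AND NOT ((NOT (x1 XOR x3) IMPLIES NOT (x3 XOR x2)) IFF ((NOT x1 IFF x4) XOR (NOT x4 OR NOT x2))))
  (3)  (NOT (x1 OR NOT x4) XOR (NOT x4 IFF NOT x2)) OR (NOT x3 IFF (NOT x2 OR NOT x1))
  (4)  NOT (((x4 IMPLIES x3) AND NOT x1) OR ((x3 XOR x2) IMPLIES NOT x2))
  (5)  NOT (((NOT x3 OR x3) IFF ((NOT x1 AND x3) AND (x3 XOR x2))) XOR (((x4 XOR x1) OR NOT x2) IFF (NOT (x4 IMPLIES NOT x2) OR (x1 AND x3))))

3

(1) disagrees with h on (0,0,0,0) (formula → 0, table → 1); rule it out.
(2) disagrees with h on (0,0,0,1) (formula → 0, table → 1); rule it out.
(4) disagrees with h on (0,0,0,0) (formula → 0, table → 1); rule it out.
(5) disagrees with h on (0,0,1,0) (formula → 0, table → 1); rule it out.
(3) is the remaining candidate, and it agrees with h on all 16 inputs.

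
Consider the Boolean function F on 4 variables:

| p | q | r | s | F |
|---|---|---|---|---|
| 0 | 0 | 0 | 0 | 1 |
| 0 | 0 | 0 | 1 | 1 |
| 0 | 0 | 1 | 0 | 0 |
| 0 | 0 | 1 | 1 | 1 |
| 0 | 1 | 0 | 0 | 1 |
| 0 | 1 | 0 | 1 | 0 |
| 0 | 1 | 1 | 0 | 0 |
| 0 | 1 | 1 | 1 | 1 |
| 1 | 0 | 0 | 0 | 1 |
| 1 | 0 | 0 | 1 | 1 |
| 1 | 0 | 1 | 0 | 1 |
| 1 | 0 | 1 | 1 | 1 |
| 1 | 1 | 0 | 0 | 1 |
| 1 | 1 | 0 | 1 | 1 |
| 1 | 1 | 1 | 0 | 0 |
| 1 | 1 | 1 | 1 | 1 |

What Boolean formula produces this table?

F(p, q, r, s) = NOT ((((((NOT p AND NOT q) AND r) AND NOT s) OR (((NOT p AND q) AND NOT r) AND s)) OR (((NOT p AND q) AND r) AND NOT s)) OR (((p AND q) AND r) AND NOT s))

There are just 4 zero rows: (0,0,1,0), (0,1,0,1), (0,1,1,0), (1,1,1,0). Their minterms are ¬p·¬q·r·¬s, ¬p·q·¬r·s, ¬p·q·r·¬s, p·q·r·¬s; the OR of those covers precisely the 0-outputs, and negating it yields F.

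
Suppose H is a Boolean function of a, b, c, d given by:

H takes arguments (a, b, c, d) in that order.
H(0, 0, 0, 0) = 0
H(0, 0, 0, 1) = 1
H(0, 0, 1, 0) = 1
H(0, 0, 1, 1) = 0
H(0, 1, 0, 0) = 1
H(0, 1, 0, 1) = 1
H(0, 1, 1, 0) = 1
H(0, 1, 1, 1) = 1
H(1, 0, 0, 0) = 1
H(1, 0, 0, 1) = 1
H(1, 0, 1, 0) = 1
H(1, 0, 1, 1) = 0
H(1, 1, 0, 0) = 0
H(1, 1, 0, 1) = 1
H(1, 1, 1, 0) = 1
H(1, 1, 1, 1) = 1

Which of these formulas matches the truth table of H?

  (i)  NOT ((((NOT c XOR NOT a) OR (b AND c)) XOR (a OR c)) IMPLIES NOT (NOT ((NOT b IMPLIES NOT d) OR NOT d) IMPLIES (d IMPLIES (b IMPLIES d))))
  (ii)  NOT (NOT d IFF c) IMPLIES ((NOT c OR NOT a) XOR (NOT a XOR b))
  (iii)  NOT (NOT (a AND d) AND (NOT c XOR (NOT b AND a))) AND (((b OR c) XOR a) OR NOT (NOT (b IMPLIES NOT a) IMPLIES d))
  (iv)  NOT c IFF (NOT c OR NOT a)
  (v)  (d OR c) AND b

ii

(i) disagrees with H on (0,0,0,1) (formula → 0, table → 1); rule it out.
(iii) disagrees with H on (0,0,0,1) (formula → 0, table → 1); rule it out.
(iv) disagrees with H on (0,0,0,0) (formula → 1, table → 0); rule it out.
(v) disagrees with H on (0,0,0,1) (formula → 0, table → 1); rule it out.
Only (ii) survives; checking it on all 16 rows confirms it matches H.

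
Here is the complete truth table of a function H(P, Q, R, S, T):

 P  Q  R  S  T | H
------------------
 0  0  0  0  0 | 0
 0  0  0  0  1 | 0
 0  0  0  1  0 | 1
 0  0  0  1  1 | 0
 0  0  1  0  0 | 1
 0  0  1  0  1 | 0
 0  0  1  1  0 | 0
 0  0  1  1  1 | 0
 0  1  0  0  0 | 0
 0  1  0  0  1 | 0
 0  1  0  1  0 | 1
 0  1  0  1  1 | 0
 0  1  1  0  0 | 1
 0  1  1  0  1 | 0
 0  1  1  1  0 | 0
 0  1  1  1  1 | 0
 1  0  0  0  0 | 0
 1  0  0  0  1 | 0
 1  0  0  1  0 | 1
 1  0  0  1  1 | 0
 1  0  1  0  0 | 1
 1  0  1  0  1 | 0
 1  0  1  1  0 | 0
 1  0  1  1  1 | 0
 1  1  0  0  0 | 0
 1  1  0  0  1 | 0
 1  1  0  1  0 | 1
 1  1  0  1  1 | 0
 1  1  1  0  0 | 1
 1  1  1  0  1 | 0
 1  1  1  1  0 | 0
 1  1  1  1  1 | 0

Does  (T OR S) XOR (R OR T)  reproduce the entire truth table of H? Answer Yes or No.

Yes

Test each input against both H and the formula:
  P=0, Q=0, R=0, S=0, T=0: formula gives 0, H = 0 ✓
  P=0, Q=0, R=0, S=0, T=1: formula gives 0, H = 0 ✓
  P=0, Q=0, R=0, S=1, T=0: formula gives 1, H = 1 ✓
  P=0, Q=0, R=0, S=1, T=1: formula gives 0, H = 0 ✓
  …and likewise for the remaining 28 rows.
Every row agrees, so the formula is equivalent.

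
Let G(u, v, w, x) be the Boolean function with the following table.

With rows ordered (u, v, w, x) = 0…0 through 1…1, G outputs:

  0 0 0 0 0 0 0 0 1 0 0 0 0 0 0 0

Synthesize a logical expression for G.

G(u, v, w, x) = ((u ∧ ¬v) ∧ ¬w) ∧ ¬x

G is 1 on exactly one input, (1,0,0,0), whose minterm is u·¬v·¬w·¬x. So G is just that conjunction.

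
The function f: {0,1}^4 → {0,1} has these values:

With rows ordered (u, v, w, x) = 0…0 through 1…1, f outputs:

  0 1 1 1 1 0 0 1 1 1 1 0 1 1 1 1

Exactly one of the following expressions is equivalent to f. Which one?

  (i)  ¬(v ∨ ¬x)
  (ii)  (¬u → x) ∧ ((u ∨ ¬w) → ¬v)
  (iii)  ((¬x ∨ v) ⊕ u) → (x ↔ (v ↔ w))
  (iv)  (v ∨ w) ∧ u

(i): at (0,0,1,0) it gives 0, but f = 1 — eliminated.
(ii): at (0,0,1,0) it gives 0, but f = 1 — eliminated.
(iv): at (0,0,0,1) it gives 0, but f = 1 — eliminated.
That leaves (iii). Evaluating it on every row reproduces the table of f exactly.

iii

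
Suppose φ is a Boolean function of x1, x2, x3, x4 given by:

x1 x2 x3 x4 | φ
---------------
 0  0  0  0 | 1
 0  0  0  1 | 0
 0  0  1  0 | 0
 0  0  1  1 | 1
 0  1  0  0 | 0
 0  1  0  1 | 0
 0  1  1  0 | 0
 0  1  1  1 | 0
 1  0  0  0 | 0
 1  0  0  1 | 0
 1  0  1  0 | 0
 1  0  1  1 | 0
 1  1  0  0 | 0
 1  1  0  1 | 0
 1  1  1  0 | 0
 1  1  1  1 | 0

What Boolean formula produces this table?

φ(x1, x2, x3, x4) = (((not x1 and not x2) and not x3) and not x4) or (((not x1 and not x2) and x3) and x4)

Collect the rows where φ=1 — (0,0,0,0), (0,0,1,1) — and write one minterm per row: ¬x1·¬x2·¬x3·¬x4, ¬x1·¬x2·x3·x4. Their union (logical OR) reproduces the table exactly.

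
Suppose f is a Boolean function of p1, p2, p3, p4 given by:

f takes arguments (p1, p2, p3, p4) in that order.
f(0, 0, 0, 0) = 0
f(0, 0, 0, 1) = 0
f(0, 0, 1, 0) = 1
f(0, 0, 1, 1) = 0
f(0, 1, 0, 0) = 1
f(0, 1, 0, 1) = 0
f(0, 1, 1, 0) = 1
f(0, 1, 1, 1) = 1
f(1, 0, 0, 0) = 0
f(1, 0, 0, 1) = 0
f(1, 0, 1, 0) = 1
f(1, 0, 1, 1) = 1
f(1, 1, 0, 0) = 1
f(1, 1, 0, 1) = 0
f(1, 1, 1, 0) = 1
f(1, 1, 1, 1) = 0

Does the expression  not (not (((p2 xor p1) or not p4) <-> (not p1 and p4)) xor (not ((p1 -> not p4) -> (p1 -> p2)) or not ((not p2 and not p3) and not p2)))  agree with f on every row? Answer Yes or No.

Evaluate not (not (((p2 xor p1) or not p4) <-> (not p1 and p4)) xor (not ((p1 -> not p4) -> (p1 -> p2)) or not ((not p2 and not p3) and not p2))) on each row and compare to f:
  p1=0, p2=0, p3=0, p4=0: formula gives 0, f = 0 ✓
  p1=0, p2=0, p3=0, p4=1: formula gives 0, f = 0 ✓
  p1=0, p2=0, p3=1, p4=0: formula gives 1, f = 1 ✓
  p1=0, p2=0, p3=1, p4=1: formula gives 1, but f = 0 ✗
Since they disagree at (0,0,1,1), the expression is not a correct formula for f.

No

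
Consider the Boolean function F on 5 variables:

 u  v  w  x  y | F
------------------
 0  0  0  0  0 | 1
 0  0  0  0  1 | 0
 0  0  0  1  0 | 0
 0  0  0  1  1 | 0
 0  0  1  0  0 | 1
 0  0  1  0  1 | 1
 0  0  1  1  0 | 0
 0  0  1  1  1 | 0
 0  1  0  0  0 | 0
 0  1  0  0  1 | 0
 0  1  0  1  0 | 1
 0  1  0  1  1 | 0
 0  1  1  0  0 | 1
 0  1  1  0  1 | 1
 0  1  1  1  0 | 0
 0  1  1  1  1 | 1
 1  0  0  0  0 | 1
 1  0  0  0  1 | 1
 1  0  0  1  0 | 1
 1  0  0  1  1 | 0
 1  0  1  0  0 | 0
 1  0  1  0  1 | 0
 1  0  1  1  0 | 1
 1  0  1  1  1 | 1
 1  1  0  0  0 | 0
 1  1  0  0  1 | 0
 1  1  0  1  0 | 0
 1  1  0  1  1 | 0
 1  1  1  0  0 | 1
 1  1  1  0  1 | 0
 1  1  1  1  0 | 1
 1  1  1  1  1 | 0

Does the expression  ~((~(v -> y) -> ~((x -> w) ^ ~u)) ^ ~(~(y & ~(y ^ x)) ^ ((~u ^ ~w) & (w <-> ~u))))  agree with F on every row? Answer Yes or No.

No

Evaluate ~((~(v -> y) -> ~((x -> w) ^ ~u)) ^ ~(~(y & ~(y ^ x)) ^ ((~u ^ ~w) & (w <-> ~u)))) on each row and compare to F:
  u=0, v=0, w=0, x=0, y=0: formula gives 0, but F = 1 ✗
A single disagreement suffices: at (0,0,0,0,0) they differ, so the formula does not compute F.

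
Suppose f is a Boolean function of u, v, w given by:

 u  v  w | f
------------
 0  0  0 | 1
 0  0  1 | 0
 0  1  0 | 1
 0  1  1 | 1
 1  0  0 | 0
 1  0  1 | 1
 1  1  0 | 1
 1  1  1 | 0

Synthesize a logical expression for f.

There are just 3 zero rows: (0,0,1), (1,0,0), (1,1,1). Their minterms are ¬u·¬v·w, u·¬v·¬w, u·v·w; the OR of those covers precisely the 0-outputs, and negating it yields f.

f(u, v, w) = not ((((not u and not v) and w) or ((u and not v) and not w)) or ((u and v) and w))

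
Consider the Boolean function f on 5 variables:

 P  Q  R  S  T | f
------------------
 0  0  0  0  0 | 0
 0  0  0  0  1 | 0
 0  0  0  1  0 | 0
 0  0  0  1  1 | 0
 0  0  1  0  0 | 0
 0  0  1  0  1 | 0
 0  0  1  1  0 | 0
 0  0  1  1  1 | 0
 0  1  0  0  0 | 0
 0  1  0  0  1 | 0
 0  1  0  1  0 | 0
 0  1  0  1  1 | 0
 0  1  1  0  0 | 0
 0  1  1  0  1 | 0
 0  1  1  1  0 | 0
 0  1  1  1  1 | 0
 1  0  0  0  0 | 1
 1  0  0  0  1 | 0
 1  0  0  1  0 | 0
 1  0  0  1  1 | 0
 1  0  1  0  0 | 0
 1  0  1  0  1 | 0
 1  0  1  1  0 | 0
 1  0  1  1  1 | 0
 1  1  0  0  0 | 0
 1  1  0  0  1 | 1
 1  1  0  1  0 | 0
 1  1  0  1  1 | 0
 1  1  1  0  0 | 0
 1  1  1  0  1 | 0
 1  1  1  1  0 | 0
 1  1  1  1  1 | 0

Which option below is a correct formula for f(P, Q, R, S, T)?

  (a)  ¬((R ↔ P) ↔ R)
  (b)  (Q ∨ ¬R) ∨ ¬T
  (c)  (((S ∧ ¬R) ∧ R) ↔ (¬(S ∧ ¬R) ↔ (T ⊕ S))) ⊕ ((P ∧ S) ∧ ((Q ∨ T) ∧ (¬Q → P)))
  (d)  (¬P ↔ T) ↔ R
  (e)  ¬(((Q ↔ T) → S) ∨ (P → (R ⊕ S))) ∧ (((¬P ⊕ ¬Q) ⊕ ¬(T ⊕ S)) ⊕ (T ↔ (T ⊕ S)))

(a) fails at (0,0,0,0,0): the formula yields 1, f is 0.
(b) fails at (0,0,0,0,0): the formula yields 1, f is 0.
(c) fails at (0,0,0,0,0): the formula yields 1, f is 0.
(d) fails at (0,0,0,0,0): the formula yields 1, f is 0.
That leaves (e). Evaluating it on every row reproduces the table of f exactly.

e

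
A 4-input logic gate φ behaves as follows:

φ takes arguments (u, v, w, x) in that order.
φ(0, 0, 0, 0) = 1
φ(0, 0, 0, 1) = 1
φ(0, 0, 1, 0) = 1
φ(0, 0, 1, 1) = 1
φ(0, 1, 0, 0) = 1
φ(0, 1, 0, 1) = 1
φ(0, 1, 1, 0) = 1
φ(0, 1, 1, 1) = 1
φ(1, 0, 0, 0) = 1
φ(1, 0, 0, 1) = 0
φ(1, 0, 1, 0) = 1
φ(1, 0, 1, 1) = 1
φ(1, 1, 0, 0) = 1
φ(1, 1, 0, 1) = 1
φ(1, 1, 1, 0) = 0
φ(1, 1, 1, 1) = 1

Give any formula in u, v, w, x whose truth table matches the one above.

φ(u, v, w, x) = NOT ((((u AND NOT v) AND NOT w) AND x) OR (((u AND v) AND w) AND NOT x))

φ is 0 on only 2 rows — (1,0,0,1), (1,1,1,0). Writing each as a minterm (u·¬v·¬w·x, u·v·w·¬x) and OR-ing them characterizes exactly where φ=0, so φ is the negation of that disjunction.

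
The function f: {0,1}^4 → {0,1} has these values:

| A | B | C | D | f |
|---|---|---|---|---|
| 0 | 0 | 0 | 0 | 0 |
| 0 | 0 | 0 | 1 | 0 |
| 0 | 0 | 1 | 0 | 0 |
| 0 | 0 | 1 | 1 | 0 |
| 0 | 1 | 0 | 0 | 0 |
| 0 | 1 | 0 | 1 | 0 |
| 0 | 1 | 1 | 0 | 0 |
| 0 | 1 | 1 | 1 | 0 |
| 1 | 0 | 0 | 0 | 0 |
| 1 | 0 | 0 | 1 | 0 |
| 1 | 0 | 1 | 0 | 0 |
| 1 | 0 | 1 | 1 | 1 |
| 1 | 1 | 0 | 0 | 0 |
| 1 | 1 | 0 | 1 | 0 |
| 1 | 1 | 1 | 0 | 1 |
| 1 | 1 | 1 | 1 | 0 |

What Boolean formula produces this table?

f(A, B, C, D) = (((A · B') · C) · D) + (((A · B) · C) · D')

Collect the rows where f=1 — (1,0,1,1), (1,1,1,0) — and write one minterm per row: A·¬B·C·D, A·B·C·¬D. Their union (logical OR) reproduces the table exactly.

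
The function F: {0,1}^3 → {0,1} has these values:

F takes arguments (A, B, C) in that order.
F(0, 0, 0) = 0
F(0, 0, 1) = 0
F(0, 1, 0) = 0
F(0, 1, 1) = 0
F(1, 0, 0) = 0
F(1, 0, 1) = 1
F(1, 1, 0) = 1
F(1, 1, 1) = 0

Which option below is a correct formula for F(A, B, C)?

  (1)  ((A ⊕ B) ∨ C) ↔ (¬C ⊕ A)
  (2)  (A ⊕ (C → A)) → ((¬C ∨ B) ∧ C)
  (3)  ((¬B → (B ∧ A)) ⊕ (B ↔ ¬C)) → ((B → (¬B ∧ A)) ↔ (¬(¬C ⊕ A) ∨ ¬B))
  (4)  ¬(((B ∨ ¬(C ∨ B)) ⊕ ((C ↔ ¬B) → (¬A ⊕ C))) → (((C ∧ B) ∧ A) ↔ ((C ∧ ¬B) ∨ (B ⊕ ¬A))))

(1): at (0,1,0) it gives 1, but F = 0 — eliminated.
(2): at (0,0,1) it gives 1, but F = 0 — eliminated.
(3): at (0,0,0) it gives 1, but F = 0 — eliminated.
Only (4) survives; checking it on all 8 rows confirms it matches F.

4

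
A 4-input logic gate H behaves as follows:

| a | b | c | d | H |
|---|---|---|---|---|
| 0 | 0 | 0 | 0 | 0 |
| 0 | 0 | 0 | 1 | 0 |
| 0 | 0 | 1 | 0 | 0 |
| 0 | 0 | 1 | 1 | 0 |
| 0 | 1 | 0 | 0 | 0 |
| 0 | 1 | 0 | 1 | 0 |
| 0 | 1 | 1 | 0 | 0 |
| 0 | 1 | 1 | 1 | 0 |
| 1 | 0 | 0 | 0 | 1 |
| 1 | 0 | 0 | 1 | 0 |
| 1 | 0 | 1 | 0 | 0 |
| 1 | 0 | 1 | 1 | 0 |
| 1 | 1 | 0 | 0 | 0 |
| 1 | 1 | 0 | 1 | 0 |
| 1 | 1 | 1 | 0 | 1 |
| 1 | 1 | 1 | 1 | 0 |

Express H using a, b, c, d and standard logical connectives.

The 1-rows are (1,0,0,0), (1,1,1,0). Each contributes one minterm — a·¬b·¬c·¬d; a·b·c·¬d — and their disjunction is a sum-of-products form of H.

H(a, b, c, d) = (((a ∧ ¬b) ∧ ¬c) ∧ ¬d) ∨ (((a ∧ b) ∧ c) ∧ ¬d)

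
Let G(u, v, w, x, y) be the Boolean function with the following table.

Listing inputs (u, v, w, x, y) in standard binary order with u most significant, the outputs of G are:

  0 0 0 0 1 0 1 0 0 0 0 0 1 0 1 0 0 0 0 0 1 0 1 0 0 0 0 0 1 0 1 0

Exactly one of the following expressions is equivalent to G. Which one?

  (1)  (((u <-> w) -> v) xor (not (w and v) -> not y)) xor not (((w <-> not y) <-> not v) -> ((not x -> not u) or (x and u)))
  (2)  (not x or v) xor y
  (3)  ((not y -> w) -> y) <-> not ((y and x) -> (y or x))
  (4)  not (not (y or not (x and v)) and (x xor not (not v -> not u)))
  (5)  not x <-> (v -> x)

(1) fails at (0,0,0,0,0): the formula yields 1, G is 0.
(2) fails at (0,0,0,0,0): the formula yields 1, G is 0.
(4) fails at (0,0,0,0,0): the formula yields 1, G is 0.
(5) fails at (0,0,0,0,0): the formula yields 1, G is 0.
(3) is the remaining candidate, and it agrees with G on all 32 inputs.

3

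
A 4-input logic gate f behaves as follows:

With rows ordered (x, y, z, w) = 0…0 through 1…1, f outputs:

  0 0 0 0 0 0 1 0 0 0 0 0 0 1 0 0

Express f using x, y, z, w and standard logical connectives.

Collect the rows where f=1 — (0,1,1,0), (1,1,0,1) — and write one minterm per row: ¬x·y·z·¬w, x·y·¬z·w. Their union (logical OR) reproduces the table exactly.

f(x, y, z, w) = (((NOT x AND y) AND z) AND NOT w) OR (((x AND y) AND NOT z) AND w)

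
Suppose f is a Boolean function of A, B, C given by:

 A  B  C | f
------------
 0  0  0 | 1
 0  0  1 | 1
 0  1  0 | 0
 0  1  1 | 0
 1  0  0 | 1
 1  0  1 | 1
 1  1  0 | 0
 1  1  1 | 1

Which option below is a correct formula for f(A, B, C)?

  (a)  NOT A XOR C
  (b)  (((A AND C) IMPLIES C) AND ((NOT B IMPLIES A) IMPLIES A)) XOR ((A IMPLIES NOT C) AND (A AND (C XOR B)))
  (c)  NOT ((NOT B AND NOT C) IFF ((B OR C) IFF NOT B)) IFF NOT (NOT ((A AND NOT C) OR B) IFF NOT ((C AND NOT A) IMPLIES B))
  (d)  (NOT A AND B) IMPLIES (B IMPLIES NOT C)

b

(a) fails at (0,0,1): the formula yields 0, f is 1.
(c) fails at (0,0,1): the formula yields 0, f is 1.
(d) fails at (0,1,0): the formula yields 1, f is 0.
(b) is the remaining candidate, and it agrees with f on all 8 inputs.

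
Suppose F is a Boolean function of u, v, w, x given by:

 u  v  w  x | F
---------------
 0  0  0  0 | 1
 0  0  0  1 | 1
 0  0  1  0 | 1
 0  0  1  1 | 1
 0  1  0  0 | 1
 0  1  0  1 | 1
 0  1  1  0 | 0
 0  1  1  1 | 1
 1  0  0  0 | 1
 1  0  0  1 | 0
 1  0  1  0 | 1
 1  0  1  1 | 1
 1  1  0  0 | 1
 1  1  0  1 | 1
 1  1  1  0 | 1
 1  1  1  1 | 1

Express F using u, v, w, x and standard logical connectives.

F(u, v, w, x) = not ((((not u and v) and w) and not x) or (((u and not v) and not w) and x))

There are just 2 zero rows: (0,1,1,0), (1,0,0,1). Their minterms are ¬u·v·w·¬x, u·¬v·¬w·x; the OR of those covers precisely the 0-outputs, and negating it yields F.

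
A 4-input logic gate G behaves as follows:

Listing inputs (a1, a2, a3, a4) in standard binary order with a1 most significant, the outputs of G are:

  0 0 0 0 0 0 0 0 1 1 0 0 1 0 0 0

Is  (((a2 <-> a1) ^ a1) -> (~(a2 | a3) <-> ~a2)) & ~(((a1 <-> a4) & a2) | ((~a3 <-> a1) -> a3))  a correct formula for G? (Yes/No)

Yes

Test each input against both G and the formula:
  a1=0, a2=0, a3=0, a4=0: formula gives 0, G = 0 ✓
  a1=0, a2=0, a3=0, a4=1: formula gives 0, G = 0 ✓
  a1=0, a2=0, a3=1, a4=0: formula gives 0, G = 0 ✓
  a1=0, a2=0, a3=1, a4=1: formula gives 0, G = 0 ✓
  …and likewise for the remaining 12 rows.
All 16 rows match — the expression computes G exactly.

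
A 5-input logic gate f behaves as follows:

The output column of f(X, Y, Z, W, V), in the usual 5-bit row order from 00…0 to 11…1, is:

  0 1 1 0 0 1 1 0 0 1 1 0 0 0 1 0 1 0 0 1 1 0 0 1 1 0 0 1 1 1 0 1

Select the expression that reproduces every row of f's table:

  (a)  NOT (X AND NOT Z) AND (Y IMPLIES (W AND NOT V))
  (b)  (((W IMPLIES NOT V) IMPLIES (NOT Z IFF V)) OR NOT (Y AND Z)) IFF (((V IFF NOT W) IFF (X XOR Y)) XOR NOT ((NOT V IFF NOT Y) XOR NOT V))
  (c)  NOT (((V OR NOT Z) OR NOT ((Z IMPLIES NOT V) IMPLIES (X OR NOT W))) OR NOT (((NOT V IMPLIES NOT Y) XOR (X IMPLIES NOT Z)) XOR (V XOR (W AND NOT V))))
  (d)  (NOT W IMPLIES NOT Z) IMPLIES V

(a) disagrees with f on (0,0,0,0,0) (formula → 1, table → 0); rule it out.
(c) disagrees with f on (0,0,0,0,1) (formula → 0, table → 1); rule it out.
(d) disagrees with f on (0,0,0,1,0) (formula → 0, table → 1); rule it out.
That leaves (b). Evaluating it on every row reproduces the table of f exactly.

b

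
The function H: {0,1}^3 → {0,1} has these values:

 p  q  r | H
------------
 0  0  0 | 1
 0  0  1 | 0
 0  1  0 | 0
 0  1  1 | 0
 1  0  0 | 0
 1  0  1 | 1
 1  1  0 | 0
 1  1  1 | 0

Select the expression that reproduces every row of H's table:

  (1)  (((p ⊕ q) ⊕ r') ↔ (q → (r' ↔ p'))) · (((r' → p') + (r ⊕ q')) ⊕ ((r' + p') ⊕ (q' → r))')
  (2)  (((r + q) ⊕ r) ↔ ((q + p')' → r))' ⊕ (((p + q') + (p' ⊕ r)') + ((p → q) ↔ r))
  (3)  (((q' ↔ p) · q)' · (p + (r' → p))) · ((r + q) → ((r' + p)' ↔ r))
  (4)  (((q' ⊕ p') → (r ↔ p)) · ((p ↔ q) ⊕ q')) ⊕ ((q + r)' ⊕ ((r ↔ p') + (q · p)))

1

(2): at (0,0,0) it gives 0, but H = 1 — eliminated.
(3): at (0,0,0) it gives 0, but H = 1 — eliminated.
(4): at (0,0,1) it gives 1, but H = 0 — eliminated.
That leaves (1). Evaluating it on every row reproduces the table of H exactly.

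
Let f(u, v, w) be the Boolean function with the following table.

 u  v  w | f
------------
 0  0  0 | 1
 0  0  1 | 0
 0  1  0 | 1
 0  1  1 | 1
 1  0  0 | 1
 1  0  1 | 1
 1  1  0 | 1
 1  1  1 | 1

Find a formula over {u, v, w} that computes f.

f(u, v, w) = ¬((¬u ∧ ¬v) ∧ w)

f is 0 on exactly one input, (0,0,1), whose minterm is ¬u·¬v·w. So f is the negation of that single conjunction.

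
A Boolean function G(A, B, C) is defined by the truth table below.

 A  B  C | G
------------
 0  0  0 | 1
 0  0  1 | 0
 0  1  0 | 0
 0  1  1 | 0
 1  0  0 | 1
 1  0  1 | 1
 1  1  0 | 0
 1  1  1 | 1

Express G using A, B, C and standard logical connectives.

The 1-rows are (0,0,0), (1,0,0), (1,0,1), (1,1,1). Each contributes one minterm — ¬A·¬B·¬C; A·¬B·¬C; A·¬B·C; A·B·C — and their disjunction is a sum-of-products form of G.

G(A, B, C) = ((((NOT A AND NOT B) AND NOT C) OR ((A AND NOT B) AND NOT C)) OR ((A AND NOT B) AND C)) OR ((A AND B) AND C)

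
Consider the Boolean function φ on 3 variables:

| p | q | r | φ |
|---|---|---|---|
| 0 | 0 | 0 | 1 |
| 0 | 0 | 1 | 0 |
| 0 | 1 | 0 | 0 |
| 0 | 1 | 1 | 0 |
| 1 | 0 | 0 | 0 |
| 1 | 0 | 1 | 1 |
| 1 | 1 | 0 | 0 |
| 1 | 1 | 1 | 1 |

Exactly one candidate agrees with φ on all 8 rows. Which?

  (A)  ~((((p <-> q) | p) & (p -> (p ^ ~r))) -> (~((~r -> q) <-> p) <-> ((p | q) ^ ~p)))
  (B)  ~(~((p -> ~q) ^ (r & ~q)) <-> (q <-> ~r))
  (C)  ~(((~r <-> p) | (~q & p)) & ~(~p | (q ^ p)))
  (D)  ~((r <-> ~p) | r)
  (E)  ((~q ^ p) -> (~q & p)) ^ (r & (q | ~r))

(B) fails at (0,0,0): the formula yields 0, φ is 1.
(C) fails at (0,0,1): the formula yields 1, φ is 0.
(D) fails at (0,1,0): the formula yields 1, φ is 0.
(E) fails at (0,0,0): the formula yields 0, φ is 1.
(A) is the remaining candidate, and it agrees with φ on all 8 inputs.

A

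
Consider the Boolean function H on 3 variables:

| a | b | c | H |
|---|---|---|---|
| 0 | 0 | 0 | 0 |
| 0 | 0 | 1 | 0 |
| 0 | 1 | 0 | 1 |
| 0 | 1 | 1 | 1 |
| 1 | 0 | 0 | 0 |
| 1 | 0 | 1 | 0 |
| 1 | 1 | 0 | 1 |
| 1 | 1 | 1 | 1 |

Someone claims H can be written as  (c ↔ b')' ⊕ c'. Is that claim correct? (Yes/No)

Check the formula against H row by row:
  a=0, b=0, c=0: formula gives 0, H = 0 ✓
  a=0, b=0, c=1: formula gives 0, H = 0 ✓
  a=0, b=1, c=0: formula gives 1, H = 1 ✓
  a=0, b=1, c=1: formula gives 1, H = 1 ✓
  a=1, b=0, c=0: formula gives 0, H = 0 ✓
  … (the remaining 3 rows also agree.)
No disagreement on any input; they are logically equivalent.

Yes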